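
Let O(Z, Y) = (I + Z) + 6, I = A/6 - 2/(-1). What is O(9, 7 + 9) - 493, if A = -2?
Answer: -1429/3 ≈ -476.33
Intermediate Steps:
I = 5/3 (I = -2/6 - 2/(-1) = -2*⅙ - 2*(-1) = -⅓ + 2 = 5/3 ≈ 1.6667)
O(Z, Y) = 23/3 + Z (O(Z, Y) = (5/3 + Z) + 6 = 23/3 + Z)
O(9, 7 + 9) - 493 = (23/3 + 9) - 493 = 50/3 - 493 = -1429/3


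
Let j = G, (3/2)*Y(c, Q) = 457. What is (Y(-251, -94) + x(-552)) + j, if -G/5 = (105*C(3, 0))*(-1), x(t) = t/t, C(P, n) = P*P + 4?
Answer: 21392/3 ≈ 7130.7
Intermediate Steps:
C(P, n) = 4 + P² (C(P, n) = P² + 4 = 4 + P²)
x(t) = 1
Y(c, Q) = 914/3 (Y(c, Q) = (⅔)*457 = 914/3)
G = 6825 (G = -5*105*(4 + 3²)*(-1) = -5*105*(4 + 9)*(-1) = -5*105*13*(-1) = -6825*(-1) = -5*(-1365) = 6825)
j = 6825
(Y(-251, -94) + x(-552)) + j = (914/3 + 1) + 6825 = 917/3 + 6825 = 21392/3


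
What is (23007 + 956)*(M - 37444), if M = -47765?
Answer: -2041863267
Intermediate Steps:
(23007 + 956)*(M - 37444) = (23007 + 956)*(-47765 - 37444) = 23963*(-85209) = -2041863267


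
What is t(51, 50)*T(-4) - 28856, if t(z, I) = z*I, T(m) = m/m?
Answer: -26306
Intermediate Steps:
T(m) = 1
t(z, I) = I*z
t(51, 50)*T(-4) - 28856 = (50*51)*1 - 28856 = 2550*1 - 28856 = 2550 - 28856 = -26306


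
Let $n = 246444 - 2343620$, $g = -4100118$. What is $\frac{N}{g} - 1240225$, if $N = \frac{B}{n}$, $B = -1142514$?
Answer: $- \frac{1777380723888914219}{1433111511128} \approx -1.2402 \cdot 10^{6}$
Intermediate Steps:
$n = -2097176$ ($n = 246444 - 2343620 = -2097176$)
$N = \frac{571257}{1048588}$ ($N = - \frac{1142514}{-2097176} = \left(-1142514\right) \left(- \frac{1}{2097176}\right) = \frac{571257}{1048588} \approx 0.54479$)
$\frac{N}{g} - 1240225 = \frac{571257}{1048588 \left(-4100118\right)} - 1240225 = \frac{571257}{1048588} \left(- \frac{1}{4100118}\right) - 1240225 = - \frac{190419}{1433111511128} - 1240225 = - \frac{1777380723888914219}{1433111511128}$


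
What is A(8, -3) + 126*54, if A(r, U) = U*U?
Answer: 6813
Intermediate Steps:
A(r, U) = U**2
A(8, -3) + 126*54 = (-3)**2 + 126*54 = 9 + 6804 = 6813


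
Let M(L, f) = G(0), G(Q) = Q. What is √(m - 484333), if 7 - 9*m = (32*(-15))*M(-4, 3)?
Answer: I*√4358990/3 ≈ 695.94*I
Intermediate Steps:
M(L, f) = 0
m = 7/9 (m = 7/9 - 32*(-15)*0/9 = 7/9 - (-160)*0/3 = 7/9 - ⅑*0 = 7/9 + 0 = 7/9 ≈ 0.77778)
√(m - 484333) = √(7/9 - 484333) = √(-4358990/9) = I*√4358990/3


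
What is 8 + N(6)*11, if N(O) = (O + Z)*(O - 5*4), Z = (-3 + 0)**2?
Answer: -2302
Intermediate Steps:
Z = 9 (Z = (-3)**2 = 9)
N(O) = (-20 + O)*(9 + O) (N(O) = (O + 9)*(O - 5*4) = (9 + O)*(O - 20) = (9 + O)*(-20 + O) = (-20 + O)*(9 + O))
8 + N(6)*11 = 8 + (-180 + 6**2 - 11*6)*11 = 8 + (-180 + 36 - 66)*11 = 8 - 210*11 = 8 - 2310 = -2302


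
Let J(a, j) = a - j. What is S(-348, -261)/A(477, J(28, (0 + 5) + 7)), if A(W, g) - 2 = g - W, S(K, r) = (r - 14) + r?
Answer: 536/459 ≈ 1.1678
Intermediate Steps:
S(K, r) = -14 + 2*r (S(K, r) = (-14 + r) + r = -14 + 2*r)
A(W, g) = 2 + g - W (A(W, g) = 2 + (g - W) = 2 + g - W)
S(-348, -261)/A(477, J(28, (0 + 5) + 7)) = (-14 + 2*(-261))/(2 + (28 - ((0 + 5) + 7)) - 1*477) = (-14 - 522)/(2 + (28 - (5 + 7)) - 477) = -536/(2 + (28 - 1*12) - 477) = -536/(2 + (28 - 12) - 477) = -536/(2 + 16 - 477) = -536/(-459) = -536*(-1/459) = 536/459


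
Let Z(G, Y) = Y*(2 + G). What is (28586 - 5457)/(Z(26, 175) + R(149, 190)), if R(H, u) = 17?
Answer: 23129/4917 ≈ 4.7039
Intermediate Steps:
(28586 - 5457)/(Z(26, 175) + R(149, 190)) = (28586 - 5457)/(175*(2 + 26) + 17) = 23129/(175*28 + 17) = 23129/(4900 + 17) = 23129/4917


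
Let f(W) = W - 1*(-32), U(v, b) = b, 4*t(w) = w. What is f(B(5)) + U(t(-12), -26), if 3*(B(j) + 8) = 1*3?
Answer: -1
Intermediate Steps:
B(j) = -7 (B(j) = -8 + (1*3)/3 = -8 + (1/3)*3 = -8 + 1 = -7)
t(w) = w/4
f(W) = 32 + W (f(W) = W + 32 = 32 + W)
f(B(5)) + U(t(-12), -26) = (32 - 7) - 26 = 25 - 26 = -1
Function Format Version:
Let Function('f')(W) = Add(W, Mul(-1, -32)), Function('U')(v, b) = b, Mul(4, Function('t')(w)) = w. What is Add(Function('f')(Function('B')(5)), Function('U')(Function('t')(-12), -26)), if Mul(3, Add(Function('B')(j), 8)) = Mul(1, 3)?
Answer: -1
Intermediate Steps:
Function('B')(j) = -7 (Function('B')(j) = Add(-8, Mul(Rational(1, 3), Mul(1, 3))) = Add(-8, Mul(Rational(1, 3), 3)) = Add(-8, 1) = -7)
Function('t')(w) = Mul(Rational(1, 4), w)
Function('f')(W) = Add(32, W) (Function('f')(W) = Add(W, 32) = Add(32, W))
Add(Function('f')(Function('B')(5)), Function('U')(Function('t')(-12), -26)) = Add(Add(32, -7), -26) = Add(25, -26) = -1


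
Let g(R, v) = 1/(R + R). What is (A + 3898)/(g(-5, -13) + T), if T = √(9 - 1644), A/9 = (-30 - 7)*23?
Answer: 37610*I/(I + 10*√1635) ≈ 0.23003 + 93.013*I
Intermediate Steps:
A = -7659 (A = 9*((-30 - 7)*23) = 9*(-37*23) = 9*(-851) = -7659)
T = I*√1635 (T = √(-1635) = I*√1635 ≈ 40.435*I)
g(R, v) = 1/(2*R)
(A + 3898)/(g(-5, -13) + T) = (-7659 + 3898)/((½)/(-5) + I*√1635) = -3761/((½)*(-⅕) + I*√1635) = -3761/(-⅒ + I*√1635)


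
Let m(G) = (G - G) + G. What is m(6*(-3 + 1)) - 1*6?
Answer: -18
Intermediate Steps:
m(G) = G (m(G) = 0 + G = G)
m(6*(-3 + 1)) - 1*6 = 6*(-3 + 1) - 1*6 = 6*(-2) - 6 = -12 - 6 = -18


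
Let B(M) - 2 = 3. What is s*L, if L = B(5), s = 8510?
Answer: 42550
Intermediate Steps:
B(M) = 5 (B(M) = 2 + 3 = 5)
L = 5
s*L = 8510*5 = 42550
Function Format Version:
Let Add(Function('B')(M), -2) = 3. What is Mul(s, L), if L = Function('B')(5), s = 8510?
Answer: 42550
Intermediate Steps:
Function('B')(M) = 5 (Function('B')(M) = Add(2, 3) = 5)
L = 5
Mul(s, L) = Mul(8510, 5) = 42550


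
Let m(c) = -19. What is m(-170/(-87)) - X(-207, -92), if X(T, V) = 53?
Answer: -72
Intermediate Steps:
m(-170/(-87)) - X(-207, -92) = -19 - 1*53 = -19 - 53 = -72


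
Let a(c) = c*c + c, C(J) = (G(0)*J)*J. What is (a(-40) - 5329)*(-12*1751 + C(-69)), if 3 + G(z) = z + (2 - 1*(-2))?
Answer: 61250019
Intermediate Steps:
G(z) = 1 + z (G(z) = -3 + (z + (2 - 1*(-2))) = -3 + (z + (2 + 2)) = -3 + (z + 4) = -3 + (4 + z) = 1 + z)
C(J) = J**2 (C(J) = ((1 + 0)*J)*J = (1*J)*J = J*J = J**2)
a(c) = c + c**2 (a(c) = c**2 + c = c + c**2)
(a(-40) - 5329)*(-12*1751 + C(-69)) = (-40*(1 - 40) - 5329)*(-12*1751 + (-69)**2) = (-40*(-39) - 5329)*(-21012 + 4761) = (1560 - 5329)*(-16251) = -3769*(-16251) = 61250019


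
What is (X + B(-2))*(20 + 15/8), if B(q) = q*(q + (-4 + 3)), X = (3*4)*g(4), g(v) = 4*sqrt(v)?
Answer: 8925/4 ≈ 2231.3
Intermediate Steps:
X = 96 (X = (3*4)*(4*sqrt(4)) = 12*(4*2) = 12*8 = 96)
B(q) = q*(-1 + q) (B(q) = q*(q - 1) = q*(-1 + q))
(X + B(-2))*(20 + 15/8) = (96 - 2*(-1 - 2))*(20 + 15/8) = (96 - 2*(-3))*(20 + 15*(1/8)) = (96 + 6)*(20 + 15/8) = 102*(175/8) = 8925/4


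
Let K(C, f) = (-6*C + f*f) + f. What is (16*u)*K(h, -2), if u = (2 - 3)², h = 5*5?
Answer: -2368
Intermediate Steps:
h = 25
K(C, f) = f + f² - 6*C (K(C, f) = (-6*C + f²) + f = (f² - 6*C) + f = f + f² - 6*C)
u = 1 (u = (-1)² = 1)
(16*u)*K(h, -2) = (16*1)*(-2 + (-2)² - 6*25) = 16*(-2 + 4 - 150) = 16*(-148) = -2368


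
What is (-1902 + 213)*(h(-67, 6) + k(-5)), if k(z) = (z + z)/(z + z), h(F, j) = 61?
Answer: -104718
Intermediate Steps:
k(z) = 1 (k(z) = (2*z)/((2*z)) = (2*z)*(1/(2*z)) = 1)
(-1902 + 213)*(h(-67, 6) + k(-5)) = (-1902 + 213)*(61 + 1) = -1689*62 = -104718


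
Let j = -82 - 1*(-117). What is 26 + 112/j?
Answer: 146/5 ≈ 29.200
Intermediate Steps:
j = 35 (j = -82 + 117 = 35)
26 + 112/j = 26 + 112/35 = 26 + 112*(1/35) = 26 + 16/5 = 146/5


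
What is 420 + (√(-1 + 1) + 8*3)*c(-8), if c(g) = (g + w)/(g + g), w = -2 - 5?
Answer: 885/2 ≈ 442.50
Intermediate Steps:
w = -7
c(g) = (-7 + g)/(2*g) (c(g) = (g - 7)/(g + g) = (-7 + g)/((2*g)) = (-7 + g)*(1/(2*g)) = (-7 + g)/(2*g))
420 + (√(-1 + 1) + 8*3)*c(-8) = 420 + (√(-1 + 1) + 8*3)*((½)*(-7 - 8)/(-8)) = 420 + (√0 + 24)*((½)*(-⅛)*(-15)) = 420 + (0 + 24)*(15/16) = 420 + 24*(15/16) = 420 + 45/2 = 885/2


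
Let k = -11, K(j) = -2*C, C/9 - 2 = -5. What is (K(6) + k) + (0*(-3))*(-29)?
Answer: 43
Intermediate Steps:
C = -27 (C = 18 + 9*(-5) = 18 - 45 = -27)
K(j) = 54 (K(j) = -2*(-27) = 54)
(K(6) + k) + (0*(-3))*(-29) = (54 - 11) + (0*(-3))*(-29) = 43 + 0*(-29) = 43 + 0 = 43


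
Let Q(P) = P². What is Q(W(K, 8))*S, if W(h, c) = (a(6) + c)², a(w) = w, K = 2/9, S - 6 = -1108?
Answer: -42334432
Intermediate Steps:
S = -1102 (S = 6 - 1108 = -1102)
K = 2/9 (K = 2*(⅑) = 2/9 ≈ 0.22222)
W(h, c) = (6 + c)²
Q(W(K, 8))*S = ((6 + 8)²)²*(-1102) = (14²)²*(-1102) = 196²*(-1102) = 38416*(-1102) = -42334432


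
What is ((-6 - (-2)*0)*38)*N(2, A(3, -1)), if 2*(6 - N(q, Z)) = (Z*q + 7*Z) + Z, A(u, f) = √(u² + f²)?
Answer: -1368 + 1140*√10 ≈ 2237.0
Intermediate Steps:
A(u, f) = √(f² + u²)
N(q, Z) = 6 - 4*Z - Z*q/2 (N(q, Z) = 6 - ((Z*q + 7*Z) + Z)/2 = 6 - ((7*Z + Z*q) + Z)/2 = 6 - (8*Z + Z*q)/2 = 6 + (-4*Z - Z*q/2) = 6 - 4*Z - Z*q/2)
((-6 - (-2)*0)*38)*N(2, A(3, -1)) = ((-6 - (-2)*0)*38)*(6 - 4*√((-1)² + 3²) - ½*√((-1)² + 3²)*2) = ((-6 - 1*0)*38)*(6 - 4*√(1 + 9) - ½*√(1 + 9)*2) = ((-6 + 0)*38)*(6 - 4*√10 - ½*√10*2) = (-6*38)*(6 - 4*√10 - √10) = -228*(6 - 5*√10) = -1368 + 1140*√10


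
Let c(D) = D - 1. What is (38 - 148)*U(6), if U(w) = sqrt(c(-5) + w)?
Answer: 0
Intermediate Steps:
c(D) = -1 + D
U(w) = sqrt(-6 + w) (U(w) = sqrt((-1 - 5) + w) = sqrt(-6 + w))
(38 - 148)*U(6) = (38 - 148)*sqrt(-6 + 6) = -110*sqrt(0) = -110*0 = 0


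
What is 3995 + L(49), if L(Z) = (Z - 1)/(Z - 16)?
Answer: 43961/11 ≈ 3996.5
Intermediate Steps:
L(Z) = (-1 + Z)/(-16 + Z)
3995 + L(49) = 3995 + (-1 + 49)/(-16 + 49) = 3995 + 48/33 = 3995 + (1/33)*48 = 3995 + 16/11 = 43961/11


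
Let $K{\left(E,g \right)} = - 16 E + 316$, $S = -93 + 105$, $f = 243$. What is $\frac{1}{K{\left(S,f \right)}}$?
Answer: $\frac{1}{124} \approx 0.0080645$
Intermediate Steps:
$S = 12$
$K{\left(E,g \right)} = 316 - 16 E$
$\frac{1}{K{\left(S,f \right)}} = \frac{1}{316 - 192} = \frac{1}{124}$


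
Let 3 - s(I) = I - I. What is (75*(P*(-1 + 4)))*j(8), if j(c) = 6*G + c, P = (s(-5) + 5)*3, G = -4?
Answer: -86400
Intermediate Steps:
s(I) = 3 (s(I) = 3 - (I - I) = 3 - 1*0 = 3 + 0 = 3)
P = 24 (P = (3 + 5)*3 = 8*3 = 24)
j(c) = -24 + c (j(c) = 6*(-4) + c = -24 + c)
(75*(P*(-1 + 4)))*j(8) = (75*(24*(-1 + 4)))*(-24 + 8) = (75*(24*3))*(-16) = (75*72)*(-16) = 5400*(-16) = -86400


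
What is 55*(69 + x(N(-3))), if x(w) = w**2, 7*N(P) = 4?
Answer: 186835/49 ≈ 3813.0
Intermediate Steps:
N(P) = 4/7 (N(P) = (1/7)*4 = 4/7)
55*(69 + x(N(-3))) = 55*(69 + (4/7)**2) = 55*(69 + 16/49) = 55*(3397/49) = 186835/49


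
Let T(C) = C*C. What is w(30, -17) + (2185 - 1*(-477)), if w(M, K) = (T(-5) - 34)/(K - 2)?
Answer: 50587/19 ≈ 2662.5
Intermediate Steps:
T(C) = C²
w(M, K) = -9/(-2 + K) (w(M, K) = ((-5)² - 34)/(K - 2) = (25 - 34)/(-2 + K) = -9/(-2 + K))
w(30, -17) + (2185 - 1*(-477)) = -9/(-2 - 17) + (2185 - 1*(-477)) = -9/(-19) + (2185 + 477) = -9*(-1/19) + 2662 = 9/19 + 2662 = 50587/19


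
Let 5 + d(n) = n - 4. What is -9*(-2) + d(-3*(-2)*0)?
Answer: 9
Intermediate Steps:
d(n) = -9 + n (d(n) = -5 + (n - 4) = -5 + (-4 + n) = -9 + n)
-9*(-2) + d(-3*(-2)*0) = -9*(-2) + (-9 - 3*(-2)*0) = 18 + (-9 + 6*0) = 18 + (-9 + 0) = 18 - 9 = 9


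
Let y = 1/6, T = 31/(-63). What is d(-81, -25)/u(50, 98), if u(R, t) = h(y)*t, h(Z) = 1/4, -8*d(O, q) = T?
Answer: 31/12348 ≈ 0.0025105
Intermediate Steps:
T = -31/63 (T = 31*(-1/63) = -31/63 ≈ -0.49206)
d(O, q) = 31/504 (d(O, q) = -⅛*(-31/63) = 31/504)
y = ⅙ ≈ 0.16667
h(Z) = ¼
u(R, t) = t/4
d(-81, -25)/u(50, 98) = 31/(504*(((¼)*98))) = 31/(504*(49/2)) = (31/504)*(2/49) = 31/12348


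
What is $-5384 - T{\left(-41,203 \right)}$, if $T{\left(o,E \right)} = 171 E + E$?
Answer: $-40300$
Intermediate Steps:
$T{\left(o,E \right)} = 172 E$
$-5384 - T{\left(-41,203 \right)} = -5384 - 172 \cdot 203 = -5384 - 34916 = -40300$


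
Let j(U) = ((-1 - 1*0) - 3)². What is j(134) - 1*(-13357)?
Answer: 13373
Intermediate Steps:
j(U) = 16 (j(U) = ((-1 + 0) - 3)² = (-1 - 3)² = (-4)² = 16)
j(134) - 1*(-13357) = 16 - 1*(-13357) = 16 + 13357 = 13373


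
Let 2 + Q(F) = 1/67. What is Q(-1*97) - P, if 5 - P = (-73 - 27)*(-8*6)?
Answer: 321132/67 ≈ 4793.0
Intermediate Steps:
Q(F) = -133/67 (Q(F) = -2 + 1/67 = -133/67)
P = -4795 (P = 5 - (-73 - 27)*(-8*6) = 5 - (-100)*(-48) = 5 - 1*4800 = 5 - 4800 = -4795)
Q(-1*97) - P = -133/67 - 1*(-4795) = -133/67 + 4795 = 321132/67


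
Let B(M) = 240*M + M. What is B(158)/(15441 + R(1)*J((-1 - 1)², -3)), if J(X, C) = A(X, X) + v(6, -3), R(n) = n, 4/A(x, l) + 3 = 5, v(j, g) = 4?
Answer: 38078/15447 ≈ 2.4651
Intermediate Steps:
A(x, l) = 2 (A(x, l) = 4/(-3 + 5) = 4/2 = 4*(½) = 2)
B(M) = 241*M
J(X, C) = 6 (J(X, C) = 2 + 4 = 6)
B(158)/(15441 + R(1)*J((-1 - 1)², -3)) = (241*158)/(15441 + 1*6) = 38078/(15441 + 6) = 38078/15447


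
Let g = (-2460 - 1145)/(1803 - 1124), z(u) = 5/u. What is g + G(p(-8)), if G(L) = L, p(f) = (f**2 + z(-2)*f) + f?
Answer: 6857/97 ≈ 70.691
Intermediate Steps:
p(f) = f**2 - 3*f/2 (p(f) = (f**2 + (5/(-2))*f) + f = (f**2 + (5*(-1/2))*f) + f = (f**2 - 5*f/2) + f = f**2 - 3*f/2)
g = -515/97 (g = -3605/679 = -3605*1/679 = -515/97 ≈ -5.3093)
g + G(p(-8)) = -515/97 + (1/2)*(-8)*(-3 + 2*(-8)) = -515/97 + (1/2)*(-8)*(-3 - 16) = -515/97 + (1/2)*(-8)*(-19) = -515/97 + 76 = 6857/97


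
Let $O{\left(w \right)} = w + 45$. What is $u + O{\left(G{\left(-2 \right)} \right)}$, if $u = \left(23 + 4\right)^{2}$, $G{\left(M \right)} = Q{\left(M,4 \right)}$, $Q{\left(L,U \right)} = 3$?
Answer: $777$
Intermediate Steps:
$G{\left(M \right)} = 3$
$O{\left(w \right)} = 45 + w$
$u = 729$ ($u = 27^{2} = 729$)
$u + O{\left(G{\left(-2 \right)} \right)} = 729 + \left(45 + 3\right) = 729 + 48 = 777$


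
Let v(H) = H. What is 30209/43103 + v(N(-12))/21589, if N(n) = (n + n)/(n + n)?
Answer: 652225204/930550667 ≈ 0.70090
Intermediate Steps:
N(n) = 1 (N(n) = (2*n)/((2*n)) = (2*n)*(1/(2*n)) = 1)
30209/43103 + v(N(-12))/21589 = 30209/43103 + 1/21589 = 652225204/930550667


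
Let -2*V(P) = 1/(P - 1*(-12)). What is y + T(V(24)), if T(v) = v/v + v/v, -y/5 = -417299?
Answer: 2086497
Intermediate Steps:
y = 2086495 (y = -5*(-417299) = 2086495)
V(P) = -1/(2*(12 + P)) (V(P) = -1/(2*(P - 1*(-12))) = -1/(2*(P + 12)) = -1/(2*(12 + P)))
T(v) = 2 (T(v) = 1 + 1 = 2)
y + T(V(24)) = 2086495 + 2 = 2086497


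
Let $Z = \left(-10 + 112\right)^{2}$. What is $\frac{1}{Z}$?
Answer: $\frac{1}{10404} \approx 9.6117 \cdot 10^{-5}$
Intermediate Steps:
$Z = 10404$ ($Z = 102^{2} = 10404$)
$\frac{1}{Z} = \frac{1}{10404}$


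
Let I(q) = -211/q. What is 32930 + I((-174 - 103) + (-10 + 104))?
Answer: 6026401/183 ≈ 32931.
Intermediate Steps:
32930 + I((-174 - 103) + (-10 + 104)) = 32930 - 211/((-174 - 103) + (-10 + 104)) = 32930 - 211/(-277 + 94) = 32930 - 211/(-183) = 32930 - 211*(-1/183) = 32930 + 211/183 = 6026401/183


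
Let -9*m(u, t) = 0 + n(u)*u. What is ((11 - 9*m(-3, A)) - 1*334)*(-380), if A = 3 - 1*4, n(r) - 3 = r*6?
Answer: 105640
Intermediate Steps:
n(r) = 3 + 6*r (n(r) = 3 + r*6 = 3 + 6*r)
A = -1 (A = 3 - 4 = -1)
m(u, t) = -u*(3 + 6*u)/9 (m(u, t) = -(0 + (3 + 6*u)*u)/9 = -(0 + u*(3 + 6*u))/9 = -u*(3 + 6*u)/9)
((11 - 9*m(-3, A)) - 1*334)*(-380) = ((11 - (-3)*(-3)*(1 + 2*(-3))) - 1*334)*(-380) = ((11 - (-3)*(-3)*(1 - 6)) - 334)*(-380) = ((11 - (-3)*(-3)*(-5)) - 334)*(-380) = ((11 - 9*(-5)) - 334)*(-380) = ((11 + 45) - 334)*(-380) = (56 - 334)*(-380) = -278*(-380) = 105640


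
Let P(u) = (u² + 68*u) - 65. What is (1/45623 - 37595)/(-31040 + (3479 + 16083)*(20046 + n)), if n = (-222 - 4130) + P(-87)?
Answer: -428799171/3855593388403 ≈ -0.00011121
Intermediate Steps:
P(u) = -65 + u² + 68*u
n = -2764 (n = (-222 - 4130) + (-65 + (-87)² + 68*(-87)) = -4352 + (-65 + 7569 - 5916) = -4352 + 1588 = -2764)
(1/45623 - 37595)/(-31040 + (3479 + 16083)*(20046 + n)) = (1/45623 - 37595)/(-31040 + (3479 + 16083)*(20046 - 2764)) = (1/45623 - 37595)/(-31040 + 19562*17282) = -1715196684/(45623*(-31040 + 338070484)) = -1715196684/45623/338039444 = -1715196684/45623*1/338039444 = -428799171/3855593388403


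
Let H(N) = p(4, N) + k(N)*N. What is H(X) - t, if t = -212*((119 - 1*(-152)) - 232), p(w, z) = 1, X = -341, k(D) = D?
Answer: 124550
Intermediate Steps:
H(N) = 1 + N**2 (H(N) = 1 + N*N = 1 + N**2)
t = -8268 (t = -212*((119 + 152) - 232) = -212*(271 - 232) = -212*39 = -8268)
H(X) - t = (1 + (-341)**2) - 1*(-8268) = (1 + 116281) + 8268 = 116282 + 8268 = 124550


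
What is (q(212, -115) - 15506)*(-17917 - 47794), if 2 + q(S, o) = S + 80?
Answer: 999858576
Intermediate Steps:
q(S, o) = 78 + S (q(S, o) = -2 + (S + 80) = -2 + (80 + S) = 78 + S)
(q(212, -115) - 15506)*(-17917 - 47794) = ((78 + 212) - 15506)*(-17917 - 47794) = (290 - 15506)*(-65711) = -15216*(-65711) = 999858576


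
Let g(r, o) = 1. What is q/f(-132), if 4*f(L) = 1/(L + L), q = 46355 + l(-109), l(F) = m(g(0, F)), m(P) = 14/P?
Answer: -48965664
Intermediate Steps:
l(F) = 14 (l(F) = 14/1 = 14*1 = 14)
q = 46369 (q = 46355 + 14 = 46369)
f(L) = 1/(8*L) (f(L) = 1/(4*(L + L)) = 1/(4*((2*L))) = (1/(2*L))/4 = 1/(8*L))
q/f(-132) = 46369/(((⅛)/(-132))) = 46369/(((⅛)*(-1/132))) = 46369/(-1/1056) = 46369*(-1056) = -48965664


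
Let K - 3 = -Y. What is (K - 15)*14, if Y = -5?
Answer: -98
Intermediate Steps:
K = 8 (K = 3 - 1*(-5) = 3 + 5 = 8)
(K - 15)*14 = (8 - 15)*14 = -7*14 = -98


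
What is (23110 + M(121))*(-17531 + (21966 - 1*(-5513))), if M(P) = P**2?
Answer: 375546948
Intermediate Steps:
(23110 + M(121))*(-17531 + (21966 - 1*(-5513))) = (23110 + 121**2)*(-17531 + (21966 - 1*(-5513))) = (23110 + 14641)*(-17531 + (21966 + 5513)) = 37751*(-17531 + 27479) = 37751*9948 = 375546948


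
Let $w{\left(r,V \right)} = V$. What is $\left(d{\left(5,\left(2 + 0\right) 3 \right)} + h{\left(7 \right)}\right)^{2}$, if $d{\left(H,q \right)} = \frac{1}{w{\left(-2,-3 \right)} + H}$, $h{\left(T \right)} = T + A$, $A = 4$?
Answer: $\frac{529}{4} \approx 132.25$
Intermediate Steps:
$h{\left(T \right)} = 4 + T$ ($h{\left(T \right)} = T + 4 = 4 + T$)
$d{\left(H,q \right)} = \frac{1}{-3 + H}$
$\left(d{\left(5,\left(2 + 0\right) 3 \right)} + h{\left(7 \right)}\right)^{2} = \left(\frac{1}{-3 + 5} + \left(4 + 7\right)\right)^{2} = \left(\frac{1}{2} + 11\right)^{2} = \left(\frac{23}{2}\right)^{2} = \frac{529}{4}$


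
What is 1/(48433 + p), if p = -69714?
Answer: -1/21281 ≈ -4.6990e-5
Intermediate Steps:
1/(48433 + p) = 1/(48433 - 69714) = 1/(-21281) = -1/21281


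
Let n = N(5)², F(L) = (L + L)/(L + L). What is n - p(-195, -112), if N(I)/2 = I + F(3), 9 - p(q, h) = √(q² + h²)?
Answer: 135 + √50569 ≈ 359.88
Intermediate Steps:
F(L) = 1 (F(L) = (2*L)/((2*L)) = (2*L)*(1/(2*L)) = 1)
p(q, h) = 9 - √(h² + q²) (p(q, h) = 9 - √(q² + h²) = 9 - √(h² + q²))
N(I) = 2 + 2*I (N(I) = 2*(I + 1) = 2*(1 + I) = 2 + 2*I)
n = 144 (n = (2 + 2*5)² = (2 + 10)² = 12² = 144)
n - p(-195, -112) = 144 - (9 - √((-112)² + (-195)²)) = 144 - (9 - √(12544 + 38025)) = 144 - (9 - √50569) = 144 + (-9 + √50569) = 135 + √50569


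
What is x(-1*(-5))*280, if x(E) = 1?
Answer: 280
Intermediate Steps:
x(-1*(-5))*280 = 1*280 = 280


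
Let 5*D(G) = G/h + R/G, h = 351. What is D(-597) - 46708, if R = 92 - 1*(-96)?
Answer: -5437558753/116415 ≈ -46708.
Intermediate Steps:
R = 188 (R = 92 + 96 = 188)
D(G) = G/1755 + 188/(5*G) (D(G) = (G/351 + 188/G)/5 = (188/G + G/351)/5 = G/1755 + 188/(5*G))
D(-597) - 46708 = (1/1755)*(65988 + (-597)**2)/(-597) - 46708 = (1/1755)*(-1/597)*(65988 + 356409) - 46708 = (1/1755)*(-1/597)*422397 - 46708 = -46933/116415 - 46708 = -5437558753/116415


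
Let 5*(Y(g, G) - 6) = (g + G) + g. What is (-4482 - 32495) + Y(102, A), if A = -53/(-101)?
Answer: -18649698/505 ≈ -36930.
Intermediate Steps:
A = 53/101 (A = -53*(-1/101) = 53/101 ≈ 0.52475)
Y(g, G) = 6 + G/5 + 2*g/5 (Y(g, G) = 6 + ((g + G) + g)/5 = 6 + ((G + g) + g)/5 = 6 + (G + 2*g)/5 = 6 + (G/5 + 2*g/5) = 6 + G/5 + 2*g/5)
(-4482 - 32495) + Y(102, A) = (-4482 - 32495) + (6 + (1/5)*(53/101) + (2/5)*102) = -36977 + (6 + 53/505 + 204/5) = -36977 + 23687/505 = -18649698/505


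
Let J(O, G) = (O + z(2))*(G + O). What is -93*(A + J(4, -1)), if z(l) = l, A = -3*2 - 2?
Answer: -930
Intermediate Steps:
A = -8 (A = -6 - 2 = -8)
J(O, G) = (2 + O)*(G + O) (J(O, G) = (O + 2)*(G + O) = (2 + O)*(G + O))
-93*(A + J(4, -1)) = -93*(-8 + (4**2 + 2*(-1) + 2*4 - 1*4)) = -93*(-8 + (16 - 2 + 8 - 4)) = -93*(-8 + 18) = -93*10 = -930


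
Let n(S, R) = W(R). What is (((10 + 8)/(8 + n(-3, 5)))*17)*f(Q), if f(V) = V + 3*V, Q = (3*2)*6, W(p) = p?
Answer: 44064/13 ≈ 3389.5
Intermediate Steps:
n(S, R) = R
Q = 36 (Q = 6*6 = 36)
f(V) = 4*V
(((10 + 8)/(8 + n(-3, 5)))*17)*f(Q) = (((10 + 8)/(8 + 5))*17)*(4*36) = ((18/13)*17)*144 = (306/13)*144 = 44064/13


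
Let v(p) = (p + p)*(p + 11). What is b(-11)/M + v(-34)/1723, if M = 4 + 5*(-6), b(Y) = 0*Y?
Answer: 1564/1723 ≈ 0.90772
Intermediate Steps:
v(p) = 2*p*(11 + p) (v(p) = (2*p)*(11 + p) = 2*p*(11 + p))
b(Y) = 0
M = -26 (M = 4 - 30 = -26)
b(-11)/M + v(-34)/1723 = 0/(-26) + (2*(-34)*(11 - 34))/1723 = 0*(-1/26) + (2*(-34)*(-23))*(1/1723) = 0 + 1564*(1/1723) = 0 + 1564/1723 = 1564/1723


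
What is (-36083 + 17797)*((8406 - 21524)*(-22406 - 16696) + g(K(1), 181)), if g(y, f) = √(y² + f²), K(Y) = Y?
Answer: -9379621498296 - 18286*√32762 ≈ -9.3796e+12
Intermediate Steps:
g(y, f) = √(f² + y²)
(-36083 + 17797)*((8406 - 21524)*(-22406 - 16696) + g(K(1), 181)) = (-36083 + 17797)*((8406 - 21524)*(-22406 - 16696) + √(181² + 1²)) = -18286*(-13118*(-39102) + √(32761 + 1)) = -18286*(512940036 + √32762) = -9379621498296 - 18286*√32762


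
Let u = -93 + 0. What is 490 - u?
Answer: 583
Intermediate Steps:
u = -93
490 - u = 490 - 1*(-93) = 490 + 93 = 583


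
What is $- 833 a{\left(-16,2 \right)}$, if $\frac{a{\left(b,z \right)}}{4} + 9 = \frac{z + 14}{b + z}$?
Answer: $33796$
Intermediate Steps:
$a{\left(b,z \right)} = -36 + \frac{4 \left(14 + z\right)}{b + z}$ ($a{\left(b,z \right)} = -36 + 4 \frac{z + 14}{b + z} = -36 + 4 \frac{14 + z}{b + z} = -36 + \frac{4 \left(14 + z\right)}{b + z}$)
$- 833 a{\left(-16,2 \right)} = - 833 \frac{4 \left(14 - -144 - 16\right)}{-16 + 2} = - 833 \frac{4 \left(14 + 144 - 16\right)}{-14} = - 833 \cdot 4 \left(- \frac{1}{14}\right) 142 = \left(-833\right) \left(- \frac{284}{7}\right) = 33796$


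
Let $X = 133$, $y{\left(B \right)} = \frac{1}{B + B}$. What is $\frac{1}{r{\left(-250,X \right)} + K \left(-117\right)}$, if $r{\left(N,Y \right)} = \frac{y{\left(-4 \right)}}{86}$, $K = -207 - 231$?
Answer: $\frac{688}{35257247} \approx 1.9514 \cdot 10^{-5}$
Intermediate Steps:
$K = -438$ ($K = -207 - 231 = -438$)
$y{\left(B \right)} = \frac{1}{2 B}$
$r{\left(N,Y \right)} = - \frac{1}{688}$ ($r{\left(N,Y \right)} = \frac{\frac{1}{2} \frac{1}{-4}}{86} = \frac{1}{2} \left(- \frac{1}{4}\right) \frac{1}{86} = \left(- \frac{1}{8}\right) \frac{1}{86} = - \frac{1}{688}$)
$\frac{1}{r{\left(-250,X \right)} + K \left(-117\right)} = \frac{1}{- \frac{1}{688} - -51246} = \frac{1}{- \frac{1}{688} + 51246} = \frac{1}{\frac{35257247}{688}} = \frac{688}{35257247}$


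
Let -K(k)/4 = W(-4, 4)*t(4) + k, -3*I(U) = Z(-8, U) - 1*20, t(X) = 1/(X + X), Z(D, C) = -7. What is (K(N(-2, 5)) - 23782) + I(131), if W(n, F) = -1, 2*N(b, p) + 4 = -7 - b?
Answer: -47509/2 ≈ -23755.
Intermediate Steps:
N(b, p) = -11/2 - b/2 (N(b, p) = -2 + (-7 - b)/2 = -2 + (-7/2 - b/2) = -11/2 - b/2)
t(X) = 1/(2*X)
I(U) = 9 (I(U) = -(-7 - 1*20)/3 = -(-7 - 20)/3 = -⅓*(-27) = 9)
K(k) = ½ - 4*k (K(k) = -4*(-1/(2*4) + k) = -4*(-1*⅛ + k) = -4*(-⅛ + k) = ½ - 4*k)
(K(N(-2, 5)) - 23782) + I(131) = ((½ - 4*(-11/2 - ½*(-2))) - 23782) + 9 = ((½ - 4*(-11/2 + 1)) - 23782) + 9 = ((½ - 4*(-9/2)) - 23782) + 9 = ((½ + 18) - 23782) + 9 = (37/2 - 23782) + 9 = -47527/2 + 9 = -47509/2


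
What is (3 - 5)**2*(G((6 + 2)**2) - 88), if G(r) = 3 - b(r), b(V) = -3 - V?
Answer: -72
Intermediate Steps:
G(r) = 6 + r (G(r) = 3 - (-3 - r) = 3 + (3 + r) = 6 + r)
(3 - 5)**2*(G((6 + 2)**2) - 88) = (3 - 5)**2*((6 + (6 + 2)**2) - 88) = (-2)**2*((6 + 8**2) - 88) = 4*((6 + 64) - 88) = 4*(70 - 88) = 4*(-18) = -72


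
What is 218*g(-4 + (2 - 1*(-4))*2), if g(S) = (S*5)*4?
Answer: 34880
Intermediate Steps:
g(S) = 20*S (g(S) = (5*S)*4 = 20*S)
218*g(-4 + (2 - 1*(-4))*2) = 218*(20*(-4 + (2 - 1*(-4))*2)) = 218*(20*(-4 + (2 + 4)*2)) = 218*(20*(-4 + 6*2)) = 218*(20*(-4 + 12)) = 218*(20*8) = 218*160 = 34880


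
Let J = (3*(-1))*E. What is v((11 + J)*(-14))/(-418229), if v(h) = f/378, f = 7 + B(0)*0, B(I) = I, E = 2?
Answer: -1/22584366 ≈ -4.4278e-8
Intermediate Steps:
J = -6 (J = (3*(-1))*2 = -3*2 = -6)
f = 7 (f = 7 + 0*0 = 7 + 0 = 7)
v(h) = 1/54 (v(h) = 7/378 = 7*(1/378) = 1/54)
v((11 + J)*(-14))/(-418229) = (1/54)/(-418229) = (1/54)*(-1/418229) = -1/22584366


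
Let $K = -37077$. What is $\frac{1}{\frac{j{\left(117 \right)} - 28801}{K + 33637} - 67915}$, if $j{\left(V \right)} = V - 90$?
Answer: $- \frac{1720}{116799413} \approx -1.4726 \cdot 10^{-5}$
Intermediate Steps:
$j{\left(V \right)} = -90 + V$
$\frac{1}{\frac{j{\left(117 \right)} - 28801}{K + 33637} - 67915} = \frac{1}{\frac{\left(-90 + 117\right) - 28801}{-37077 + 33637} - 67915} = \frac{1}{\frac{27 - 28801}{-3440} - 67915} = \frac{1}{\left(-28774\right) \left(- \frac{1}{3440}\right) - 67915} = \frac{1}{\frac{14387}{1720} - 67915} = \frac{1}{- \frac{116799413}{1720}} = - \frac{1720}{116799413}$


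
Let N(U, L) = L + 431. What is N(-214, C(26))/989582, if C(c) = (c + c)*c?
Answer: 1783/989582 ≈ 0.0018018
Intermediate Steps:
C(c) = 2*c² (C(c) = (2*c)*c = 2*c²)
N(U, L) = 431 + L
N(-214, C(26))/989582 = (431 + 2*26²)/989582 = (431 + 2*676)*(1/989582) = (431 + 1352)*(1/989582) = 1783*(1/989582) = 1783/989582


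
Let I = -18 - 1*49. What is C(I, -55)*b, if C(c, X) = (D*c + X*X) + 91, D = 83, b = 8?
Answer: -19560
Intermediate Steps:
I = -67 (I = -18 - 49 = -67)
C(c, X) = 91 + X**2 + 83*c (C(c, X) = (83*c + X*X) + 91 = (83*c + X**2) + 91 = (X**2 + 83*c) + 91 = 91 + X**2 + 83*c)
C(I, -55)*b = (91 + (-55)**2 + 83*(-67))*8 = (91 + 3025 - 5561)*8 = -2445*8 = -19560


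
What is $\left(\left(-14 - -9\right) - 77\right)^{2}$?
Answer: $6724$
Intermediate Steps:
$\left(\left(-14 - -9\right) - 77\right)^{2} = \left(\left(-14 + 9\right) - 77\right)^{2} = \left(-5 - 77\right)^{2} = \left(-82\right)^{2} = 6724$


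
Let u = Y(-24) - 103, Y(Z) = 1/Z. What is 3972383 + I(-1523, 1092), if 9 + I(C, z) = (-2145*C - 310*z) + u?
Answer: 165614063/24 ≈ 6.9006e+6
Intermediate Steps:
u = -2473/24 (u = 1/(-24) - 103 = -1/24 - 103 = -2473/24 ≈ -103.04)
I(C, z) = -2689/24 - 2145*C - 310*z (I(C, z) = -9 + ((-2145*C - 310*z) - 2473/24) = -9 + (-2473/24 - 2145*C - 310*z) = -2689/24 - 2145*C - 310*z)
3972383 + I(-1523, 1092) = 3972383 + (-2689/24 - 2145*(-1523) - 310*1092) = 3972383 + (-2689/24 + 3266835 - 338520) = 3972383 + 70276871/24 = 165614063/24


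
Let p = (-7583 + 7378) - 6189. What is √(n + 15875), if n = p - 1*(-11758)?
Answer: √21239 ≈ 145.74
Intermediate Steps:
p = -6394 (p = -205 - 6189 = -6394)
n = 5364 (n = -6394 - 1*(-11758) = -6394 + 11758 = 5364)
√(n + 15875) = √(5364 + 15875) = √21239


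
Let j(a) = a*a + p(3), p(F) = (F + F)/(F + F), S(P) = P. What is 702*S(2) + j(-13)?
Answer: 1574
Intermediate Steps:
p(F) = 1 (p(F) = (2*F)/((2*F)) = (2*F)*(1/(2*F)) = 1)
j(a) = 1 + a² (j(a) = a*a + 1 = a² + 1 = 1 + a²)
702*S(2) + j(-13) = 702*2 + (1 + (-13)²) = 1404 + (1 + 169) = 1404 + 170 = 1574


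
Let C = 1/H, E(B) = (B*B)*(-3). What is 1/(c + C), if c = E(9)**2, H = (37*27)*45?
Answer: 44955/2654547796 ≈ 1.6935e-5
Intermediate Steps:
E(B) = -3*B**2 (E(B) = B**2*(-3) = -3*B**2)
H = 44955 (H = 999*45 = 44955)
c = 59049 (c = (-3*9**2)**2 = (-3*81)**2 = (-243)**2 = 59049)
C = 1/44955 ≈ 2.2244e-5
1/(c + C) = 1/(59049 + 1/44955) = 1/(2654547796/44955) = 44955/2654547796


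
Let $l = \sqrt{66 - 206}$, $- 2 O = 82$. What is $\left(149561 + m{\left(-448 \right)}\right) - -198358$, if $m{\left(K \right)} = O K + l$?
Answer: $366287 + 2 i \sqrt{35} \approx 3.6629 \cdot 10^{5} + 11.832 i$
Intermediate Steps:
$O = -41$ ($O = \left(- \frac{1}{2}\right) 82 = -41$)
$l = 2 i \sqrt{35}$ ($l = \sqrt{-140} = 2 i \sqrt{35} \approx 11.832 i$)
$m{\left(K \right)} = - 41 K + 2 i \sqrt{35}$
$\left(149561 + m{\left(-448 \right)}\right) - -198358 = \left(149561 + \left(\left(-41\right) \left(-448\right) + 2 i \sqrt{35}\right)\right) - -198358 = \left(149561 + \left(18368 + 2 i \sqrt{35}\right)\right) + 198358 = \left(167929 + 2 i \sqrt{35}\right) + 198358 = 366287 + 2 i \sqrt{35}$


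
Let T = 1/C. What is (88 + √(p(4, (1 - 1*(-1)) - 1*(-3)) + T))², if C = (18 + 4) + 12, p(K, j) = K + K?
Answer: (2992 + √9282)²/1156 ≈ 8250.8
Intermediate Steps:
p(K, j) = 2*K
C = 34 (C = 22 + 12 = 34)
T = 1/34 ≈ 0.029412
(88 + √(p(4, (1 - 1*(-1)) - 1*(-3)) + T))² = (88 + √(2*4 + 1/34))² = (88 + √(8 + 1/34))² = (88 + √(273/34))² = (88 + √9282/34)²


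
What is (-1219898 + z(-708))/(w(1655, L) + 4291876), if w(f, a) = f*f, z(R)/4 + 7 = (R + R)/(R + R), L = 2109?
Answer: -1219922/7030901 ≈ -0.17351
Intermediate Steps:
z(R) = -24 (z(R) = -28 + 4*((R + R)/(R + R)) = -28 + 4*((2*R)/((2*R))) = -28 + 4*((2*R)*(1/(2*R))) = -28 + 4*1 = -28 + 4 = -24)
w(f, a) = f**2
(-1219898 + z(-708))/(w(1655, L) + 4291876) = (-1219898 - 24)/(1655**2 + 4291876) = -1219922/(2739025 + 4291876) = -1219922/7030901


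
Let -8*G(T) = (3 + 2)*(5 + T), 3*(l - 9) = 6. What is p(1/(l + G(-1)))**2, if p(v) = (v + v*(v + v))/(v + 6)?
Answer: 441/781456 ≈ 0.00056433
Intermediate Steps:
l = 11 (l = 9 + (1/3)*6 = 9 + 2 = 11)
G(T) = -25/8 - 5*T/8 (G(T) = -(3 + 2)*(5 + T)/8 = -5*(5 + T)/8 = -(25 + 5*T)/8 = -25/8 - 5*T/8)
p(v) = (v + 2*v**2)/(6 + v) (p(v) = (v + v*(2*v))/(6 + v) = (v + 2*v**2)/(6 + v))
p(1/(l + G(-1)))**2 = ((1 + 2/(11 + (-25/8 - 5/8*(-1))))/((11 + (-25/8 - 5/8*(-1)))*(6 + 1/(11 + (-25/8 - 5/8*(-1))))))**2 = ((1 + 2/(11 + (-25/8 + 5/8)))/((11 + (-25/8 + 5/8))*(6 + 1/(11 + (-25/8 + 5/8)))))**2 = ((1 + 2/(11 - 5/2))/((11 - 5/2)*(6 + 1/(11 - 5/2))))**2 = ((1 + 2/(17/2))/((17/2)*(6 + 1/(17/2))))**2 = (2*(1 + 2*(2/17))/(17*(6 + 2/17)))**2 = (2*(1 + 4/17)/(17*(104/17)))**2 = ((2/17)*(17/104)*(21/17))**2 = (21/884)**2 = 441/781456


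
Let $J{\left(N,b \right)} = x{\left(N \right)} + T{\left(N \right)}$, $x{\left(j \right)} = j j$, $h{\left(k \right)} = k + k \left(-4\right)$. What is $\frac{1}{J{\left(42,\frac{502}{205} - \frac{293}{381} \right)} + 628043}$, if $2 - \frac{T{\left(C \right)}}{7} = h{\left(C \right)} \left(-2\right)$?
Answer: $\frac{1}{628057} \approx 1.5922 \cdot 10^{-6}$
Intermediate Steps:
$h{\left(k \right)} = - 3 k$ ($h{\left(k \right)} = k - 4 k = - 3 k$)
$T{\left(C \right)} = 14 - 42 C$ ($T{\left(C \right)} = 14 - 7 - 3 C \left(-2\right) = 14 - 7 \cdot 6 C = 14 - 42 C$)
$x{\left(j \right)} = j^{2}$
$J{\left(N,b \right)} = 14 + N^{2} - 42 N$ ($J{\left(N,b \right)} = N^{2} - \left(-14 + 42 N\right) = 14 + N^{2} - 42 N$)
$\frac{1}{J{\left(42,\frac{502}{205} - \frac{293}{381} \right)} + 628043} = \frac{1}{\left(14 + 42^{2} - 1764\right) + 628043} = \frac{1}{\left(14 + 1764 - 1764\right) + 628043} = \frac{1}{14 + 628043} = \frac{1}{628057}$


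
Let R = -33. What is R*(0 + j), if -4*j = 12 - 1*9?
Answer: 99/4 ≈ 24.750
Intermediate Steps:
j = -¾ (j = -(12 - 1*9)/4 = -(12 - 9)/4 = -¼*3 = -¾ ≈ -0.75000)
R*(0 + j) = -33*(0 - ¾) = -33*(-¾) = 99/4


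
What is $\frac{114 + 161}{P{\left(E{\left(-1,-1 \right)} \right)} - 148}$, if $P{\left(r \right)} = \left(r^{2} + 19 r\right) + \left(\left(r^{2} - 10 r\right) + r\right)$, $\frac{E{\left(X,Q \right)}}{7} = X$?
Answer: $- \frac{55}{24} \approx -2.2917$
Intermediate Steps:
$E{\left(X,Q \right)} = 7 X$
$P{\left(r \right)} = 2 r^{2} + 10 r$ ($P{\left(r \right)} = \left(r^{2} + 19 r\right) + \left(r^{2} - 9 r\right) = 2 r^{2} + 10 r$)
$\frac{114 + 161}{P{\left(E{\left(-1,-1 \right)} \right)} - 148} = \frac{114 + 161}{2 \cdot 7 \left(-1\right) \left(5 + 7 \left(-1\right)\right) - 148} = \frac{275}{2 \left(-7\right) \left(5 - 7\right) - 148} = \frac{275}{2 \left(-7\right) \left(-2\right) - 148} = \frac{275}{28 - 148} = \frac{275}{-120} = 275 \left(- \frac{1}{120}\right) = - \frac{55}{24}$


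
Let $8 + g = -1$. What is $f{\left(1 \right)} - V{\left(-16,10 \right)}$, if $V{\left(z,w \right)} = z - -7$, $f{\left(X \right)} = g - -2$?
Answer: $2$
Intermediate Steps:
$g = -9$ ($g = -8 - 1 = -9$)
$f{\left(X \right)} = -7$ ($f{\left(X \right)} = -9 - -2 = -9 + 2 = -7$)
$V{\left(z,w \right)} = 7 + z$ ($V{\left(z,w \right)} = z + 7 = 7 + z$)
$f{\left(1 \right)} - V{\left(-16,10 \right)} = -7 - \left(7 - 16\right) = -7 - -9 = -7 + 9 = 2$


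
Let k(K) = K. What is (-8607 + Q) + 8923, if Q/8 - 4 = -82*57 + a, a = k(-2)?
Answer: -37060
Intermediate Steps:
a = -2
Q = -37376 (Q = 32 + 8*(-82*57 - 2) = 32 + 8*(-4674 - 2) = 32 + 8*(-4676) = 32 - 37408 = -37376)
(-8607 + Q) + 8923 = (-8607 - 37376) + 8923 = -45983 + 8923 = -37060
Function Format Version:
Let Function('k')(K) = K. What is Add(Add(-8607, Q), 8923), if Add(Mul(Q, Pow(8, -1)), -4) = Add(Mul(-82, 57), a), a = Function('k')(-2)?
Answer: -37060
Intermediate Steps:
a = -2
Q = -37376 (Q = Add(32, Mul(8, Add(Mul(-82, 57), -2))) = Add(32, Mul(8, Add(-4674, -2))) = Add(32, Mul(8, -4676)) = Add(32, -37408) = -37376)
Add(Add(-8607, Q), 8923) = Add(Add(-8607, -37376), 8923) = Add(-45983, 8923) = -37060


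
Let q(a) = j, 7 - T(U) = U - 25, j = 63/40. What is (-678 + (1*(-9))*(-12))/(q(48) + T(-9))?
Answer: -22800/1703 ≈ -13.388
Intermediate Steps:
j = 63/40 (j = 63*(1/40) = 63/40 ≈ 1.5750)
T(U) = 32 - U (T(U) = 7 - (U - 25) = 7 - (-25 + U) = 7 + (25 - U) = 32 - U)
q(a) = 63/40
(-678 + (1*(-9))*(-12))/(q(48) + T(-9)) = (-678 + (1*(-9))*(-12))/(63/40 + (32 - 1*(-9))) = (-678 - 9*(-12))/(63/40 + (32 + 9)) = (-678 + 108)/(63/40 + 41) = -570/1703/40 = -570*40/1703 = -22800/1703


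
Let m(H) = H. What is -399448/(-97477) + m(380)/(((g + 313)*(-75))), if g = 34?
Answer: 2071718588/507367785 ≈ 4.0833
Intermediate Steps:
-399448/(-97477) + m(380)/(((g + 313)*(-75))) = -399448/(-97477) + 380/(((34 + 313)*(-75))) = -399448*(-1/97477) + 380/((347*(-75))) = 399448/97477 + 380/(-26025) = 399448/97477 + 380*(-1/26025) = 399448/97477 - 76/5205 = 2071718588/507367785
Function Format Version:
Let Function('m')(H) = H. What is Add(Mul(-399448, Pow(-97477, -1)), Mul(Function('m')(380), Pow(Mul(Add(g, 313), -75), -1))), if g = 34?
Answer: Rational(2071718588, 507367785) ≈ 4.0833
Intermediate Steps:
Add(Mul(-399448, Pow(-97477, -1)), Mul(Function('m')(380), Pow(Mul(Add(g, 313), -75), -1))) = Add(Mul(-399448, Pow(-97477, -1)), Mul(380, Pow(Mul(Add(34, 313), -75), -1))) = Add(Mul(-399448, Rational(-1, 97477)), Mul(380, Pow(Mul(347, -75), -1))) = Add(Rational(399448, 97477), Mul(380, Pow(-26025, -1))) = Add(Rational(399448, 97477), Mul(380, Rational(-1, 26025))) = Add(Rational(399448, 97477), Rational(-76, 5205)) = Rational(2071718588, 507367785)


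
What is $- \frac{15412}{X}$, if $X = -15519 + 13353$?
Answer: $\frac{7706}{1083} \approx 7.1154$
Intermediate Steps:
$X = -2166$
$- \frac{15412}{X} = - \frac{15412}{-2166} = \left(-15412\right) \left(- \frac{1}{2166}\right) = \frac{7706}{1083}$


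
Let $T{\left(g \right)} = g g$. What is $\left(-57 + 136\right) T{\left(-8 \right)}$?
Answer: $5056$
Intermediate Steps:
$T{\left(g \right)} = g^{2}$
$\left(-57 + 136\right) T{\left(-8 \right)} = \left(-57 + 136\right) \left(-8\right)^{2} = 79 \cdot 64 = 5056$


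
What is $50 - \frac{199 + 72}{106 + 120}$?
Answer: $\frac{11029}{226} \approx 48.801$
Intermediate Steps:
$50 - \frac{199 + 72}{106 + 120} = 50 - \frac{271}{226} = \frac{11029}{226}$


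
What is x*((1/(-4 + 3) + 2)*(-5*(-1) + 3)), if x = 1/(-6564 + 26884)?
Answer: 1/2540 ≈ 0.00039370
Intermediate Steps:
x = 1/20320 ≈ 4.9213e-5
x*((1/(-4 + 3) + 2)*(-5*(-1) + 3)) = ((1/(-4 + 3) + 2)*(-5*(-1) + 3))/20320 = ((1/(-1) + 2)*(5 + 3))/20320 = ((-1 + 2)*8)/20320 = (1*8)/20320 = (1/20320)*8 = 1/2540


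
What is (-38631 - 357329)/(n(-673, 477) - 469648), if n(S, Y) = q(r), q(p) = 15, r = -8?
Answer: 395960/469633 ≈ 0.84313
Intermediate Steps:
n(S, Y) = 15
(-38631 - 357329)/(n(-673, 477) - 469648) = (-38631 - 357329)/(15 - 469648) = -395960/(-469633) = -395960*(-1/469633) = 395960/469633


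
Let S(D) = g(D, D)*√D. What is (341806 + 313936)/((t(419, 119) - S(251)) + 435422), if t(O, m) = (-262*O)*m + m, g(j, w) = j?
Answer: -4140368430711/79733701842215 + 82295621*√251/79733701842215 ≈ -0.051911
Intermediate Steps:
t(O, m) = m - 262*O*m (t(O, m) = -262*O*m + m = m - 262*O*m)
S(D) = D^(3/2) (S(D) = D*√D = D^(3/2))
(341806 + 313936)/((t(419, 119) - S(251)) + 435422) = (341806 + 313936)/((119*(1 - 262*419) - 251^(3/2)) + 435422) = 655742/((119*(1 - 109778) - 251*√251) + 435422) = 655742/((119*(-109777) - 251*√251) + 435422) = 655742/((-13063463 - 251*√251) + 435422) = 655742/(-12628041 - 251*√251)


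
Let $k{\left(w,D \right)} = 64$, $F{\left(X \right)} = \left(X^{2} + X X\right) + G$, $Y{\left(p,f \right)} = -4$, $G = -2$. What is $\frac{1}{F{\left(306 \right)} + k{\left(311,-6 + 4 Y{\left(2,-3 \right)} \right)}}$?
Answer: $\frac{1}{187334} \approx 5.3381 \cdot 10^{-6}$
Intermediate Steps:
$F{\left(X \right)} = -2 + 2 X^{2}$ ($F{\left(X \right)} = \left(X^{2} + X X\right) - 2 = \left(X^{2} + X^{2}\right) - 2 = 2 X^{2} - 2 = -2 + 2 X^{2}$)
$\frac{1}{F{\left(306 \right)} + k{\left(311,-6 + 4 Y{\left(2,-3 \right)} \right)}} = \frac{1}{\left(-2 + 2 \cdot 306^{2}\right) + 64} = \frac{1}{\left(-2 + 2 \cdot 93636\right) + 64} = \frac{1}{\left(-2 + 187272\right) + 64} = \frac{1}{187270 + 64} = \frac{1}{187334}$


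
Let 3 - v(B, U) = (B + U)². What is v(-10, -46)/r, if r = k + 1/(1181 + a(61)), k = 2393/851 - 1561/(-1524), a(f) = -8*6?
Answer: -4603676856636/5638360543 ≈ -816.49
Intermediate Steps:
a(f) = -48
v(B, U) = 3 - (B + U)²
k = 4975343/1296924 (k = 2393*(1/851) - 1561*(-1/1524) = 2393/851 + 1561/1524 = 4975343/1296924 ≈ 3.8363)
r = 5638360543/1469414892 (r = 4975343/1296924 + 1/(1181 - 48) = 4975343/1296924 + 1/1133 = 5638360543/1469414892 ≈ 3.8371)
v(-10, -46)/r = (3 - (-10 - 46)²)/(5638360543/1469414892) = (3 - 1*(-56)²)*(1469414892/5638360543) = (3 - 1*3136)*(1469414892/5638360543) = (3 - 3136)*(1469414892/5638360543) = -3133*1469414892/5638360543 = -4603676856636/5638360543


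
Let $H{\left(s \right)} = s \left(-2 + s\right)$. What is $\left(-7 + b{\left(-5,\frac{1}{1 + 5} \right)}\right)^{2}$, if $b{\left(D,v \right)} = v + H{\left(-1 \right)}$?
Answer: $\frac{529}{36} \approx 14.694$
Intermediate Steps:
$b{\left(D,v \right)} = 3 + v$ ($b{\left(D,v \right)} = v - \left(-2 - 1\right) = v - -3 = v + 3 = 3 + v$)
$\left(-7 + b{\left(-5,\frac{1}{1 + 5} \right)}\right)^{2} = \left(-7 + \left(3 + \frac{1}{1 + 5}\right)\right)^{2} = \left(-7 + \left(3 + \frac{1}{6}\right)\right)^{2} = \left(-7 + \frac{19}{6}\right)^{2} = \left(- \frac{23}{6}\right)^{2} = \frac{529}{36}$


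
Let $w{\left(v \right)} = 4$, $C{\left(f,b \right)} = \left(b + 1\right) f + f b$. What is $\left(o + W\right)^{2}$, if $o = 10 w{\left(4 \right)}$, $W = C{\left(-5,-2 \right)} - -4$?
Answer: $3481$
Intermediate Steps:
$C{\left(f,b \right)} = b f + f \left(1 + b\right)$ ($C{\left(f,b \right)} = \left(1 + b\right) f + b f = f \left(1 + b\right) + b f = b f + f \left(1 + b\right)$)
$W = 19$ ($W = - 5 \left(1 + 2 \left(-2\right)\right) - -4 = - 5 \left(1 - 4\right) + 4 = \left(-5\right) \left(-3\right) + 4 = 15 + 4 = 19$)
$o = 40$ ($o = 10 \cdot 4 = 40$)
$\left(o + W\right)^{2} = \left(40 + 19\right)^{2} = 59^{2} = 3481$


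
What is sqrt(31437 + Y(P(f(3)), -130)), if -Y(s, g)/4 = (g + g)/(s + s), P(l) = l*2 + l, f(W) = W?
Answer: sqrt(283453)/3 ≈ 177.47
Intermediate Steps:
P(l) = 3*l (P(l) = 2*l + l = 3*l)
Y(s, g) = -4*g/s (Y(s, g) = -4*(g + g)/(s + s) = -4*2*g/(2*s) = -4*2*g*1/(2*s) = -4*g/s)
sqrt(31437 + Y(P(f(3)), -130)) = sqrt(31437 - 4*(-130)/3*3) = sqrt(31437 - 4*(-130)/9) = sqrt(31437 - 4*(-130)*1/9) = sqrt(31437 + 520/9) = sqrt(283453/9) = sqrt(283453)/3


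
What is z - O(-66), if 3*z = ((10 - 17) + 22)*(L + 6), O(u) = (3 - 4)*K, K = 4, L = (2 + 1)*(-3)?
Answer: -11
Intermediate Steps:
L = -9 (L = 3*(-3) = -9)
O(u) = -4 (O(u) = (3 - 4)*4 = -1*4 = -4)
z = -15 (z = (((10 - 17) + 22)*(-9 + 6))/3 = ((-7 + 22)*(-3))/3 = (15*(-3))/3 = (⅓)*(-45) = -15)
z - O(-66) = -15 - 1*(-4) = -15 + 4 = -11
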